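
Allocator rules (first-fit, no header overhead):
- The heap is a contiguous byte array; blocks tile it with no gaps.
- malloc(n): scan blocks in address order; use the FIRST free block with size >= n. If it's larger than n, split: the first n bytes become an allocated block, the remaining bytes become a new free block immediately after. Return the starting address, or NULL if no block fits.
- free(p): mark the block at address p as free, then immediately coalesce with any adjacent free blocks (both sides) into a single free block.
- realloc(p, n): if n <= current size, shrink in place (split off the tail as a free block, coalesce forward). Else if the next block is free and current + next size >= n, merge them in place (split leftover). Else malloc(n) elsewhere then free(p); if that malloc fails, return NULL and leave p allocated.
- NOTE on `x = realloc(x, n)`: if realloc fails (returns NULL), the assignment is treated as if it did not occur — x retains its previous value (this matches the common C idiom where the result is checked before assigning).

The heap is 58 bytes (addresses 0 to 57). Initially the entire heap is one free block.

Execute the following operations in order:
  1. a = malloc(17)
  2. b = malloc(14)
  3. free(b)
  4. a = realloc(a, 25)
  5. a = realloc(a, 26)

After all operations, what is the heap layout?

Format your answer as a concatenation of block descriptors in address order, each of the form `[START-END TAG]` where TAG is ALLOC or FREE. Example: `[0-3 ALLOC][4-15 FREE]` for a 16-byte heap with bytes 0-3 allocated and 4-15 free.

Answer: [0-25 ALLOC][26-57 FREE]

Derivation:
Op 1: a = malloc(17) -> a = 0; heap: [0-16 ALLOC][17-57 FREE]
Op 2: b = malloc(14) -> b = 17; heap: [0-16 ALLOC][17-30 ALLOC][31-57 FREE]
Op 3: free(b) -> (freed b); heap: [0-16 ALLOC][17-57 FREE]
Op 4: a = realloc(a, 25) -> a = 0; heap: [0-24 ALLOC][25-57 FREE]
Op 5: a = realloc(a, 26) -> a = 0; heap: [0-25 ALLOC][26-57 FREE]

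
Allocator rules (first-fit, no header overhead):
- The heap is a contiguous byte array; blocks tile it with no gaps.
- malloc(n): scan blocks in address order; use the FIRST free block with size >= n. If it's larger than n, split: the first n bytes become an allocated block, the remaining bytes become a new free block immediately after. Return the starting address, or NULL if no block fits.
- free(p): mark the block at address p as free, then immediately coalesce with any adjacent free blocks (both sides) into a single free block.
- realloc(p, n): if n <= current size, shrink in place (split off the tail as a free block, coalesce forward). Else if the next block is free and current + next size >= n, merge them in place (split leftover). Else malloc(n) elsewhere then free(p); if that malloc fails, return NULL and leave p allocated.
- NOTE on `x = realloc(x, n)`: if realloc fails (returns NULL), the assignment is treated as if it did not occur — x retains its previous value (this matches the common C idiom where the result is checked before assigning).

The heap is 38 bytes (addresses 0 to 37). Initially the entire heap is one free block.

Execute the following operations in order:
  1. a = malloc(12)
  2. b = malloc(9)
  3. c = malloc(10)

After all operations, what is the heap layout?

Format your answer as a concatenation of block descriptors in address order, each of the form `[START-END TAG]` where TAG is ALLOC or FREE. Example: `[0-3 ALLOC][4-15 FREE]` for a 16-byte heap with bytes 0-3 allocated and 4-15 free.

Answer: [0-11 ALLOC][12-20 ALLOC][21-30 ALLOC][31-37 FREE]

Derivation:
Op 1: a = malloc(12) -> a = 0; heap: [0-11 ALLOC][12-37 FREE]
Op 2: b = malloc(9) -> b = 12; heap: [0-11 ALLOC][12-20 ALLOC][21-37 FREE]
Op 3: c = malloc(10) -> c = 21; heap: [0-11 ALLOC][12-20 ALLOC][21-30 ALLOC][31-37 FREE]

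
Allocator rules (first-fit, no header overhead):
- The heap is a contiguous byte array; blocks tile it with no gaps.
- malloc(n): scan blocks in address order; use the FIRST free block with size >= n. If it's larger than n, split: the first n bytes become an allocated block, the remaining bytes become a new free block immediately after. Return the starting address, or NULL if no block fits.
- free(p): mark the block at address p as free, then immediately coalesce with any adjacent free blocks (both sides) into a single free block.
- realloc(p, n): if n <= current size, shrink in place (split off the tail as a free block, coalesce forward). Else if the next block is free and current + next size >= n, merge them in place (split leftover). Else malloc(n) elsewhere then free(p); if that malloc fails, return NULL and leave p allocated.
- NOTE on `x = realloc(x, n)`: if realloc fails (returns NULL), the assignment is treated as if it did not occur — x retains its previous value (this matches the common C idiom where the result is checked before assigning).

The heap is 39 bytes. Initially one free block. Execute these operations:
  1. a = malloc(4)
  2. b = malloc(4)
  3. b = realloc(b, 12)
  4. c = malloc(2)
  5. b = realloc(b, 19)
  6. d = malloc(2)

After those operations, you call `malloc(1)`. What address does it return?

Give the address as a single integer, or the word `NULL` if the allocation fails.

Answer: 6

Derivation:
Op 1: a = malloc(4) -> a = 0; heap: [0-3 ALLOC][4-38 FREE]
Op 2: b = malloc(4) -> b = 4; heap: [0-3 ALLOC][4-7 ALLOC][8-38 FREE]
Op 3: b = realloc(b, 12) -> b = 4; heap: [0-3 ALLOC][4-15 ALLOC][16-38 FREE]
Op 4: c = malloc(2) -> c = 16; heap: [0-3 ALLOC][4-15 ALLOC][16-17 ALLOC][18-38 FREE]
Op 5: b = realloc(b, 19) -> b = 18; heap: [0-3 ALLOC][4-15 FREE][16-17 ALLOC][18-36 ALLOC][37-38 FREE]
Op 6: d = malloc(2) -> d = 4; heap: [0-3 ALLOC][4-5 ALLOC][6-15 FREE][16-17 ALLOC][18-36 ALLOC][37-38 FREE]
malloc(1): first-fit scan over [0-3 ALLOC][4-5 ALLOC][6-15 FREE][16-17 ALLOC][18-36 ALLOC][37-38 FREE] -> 6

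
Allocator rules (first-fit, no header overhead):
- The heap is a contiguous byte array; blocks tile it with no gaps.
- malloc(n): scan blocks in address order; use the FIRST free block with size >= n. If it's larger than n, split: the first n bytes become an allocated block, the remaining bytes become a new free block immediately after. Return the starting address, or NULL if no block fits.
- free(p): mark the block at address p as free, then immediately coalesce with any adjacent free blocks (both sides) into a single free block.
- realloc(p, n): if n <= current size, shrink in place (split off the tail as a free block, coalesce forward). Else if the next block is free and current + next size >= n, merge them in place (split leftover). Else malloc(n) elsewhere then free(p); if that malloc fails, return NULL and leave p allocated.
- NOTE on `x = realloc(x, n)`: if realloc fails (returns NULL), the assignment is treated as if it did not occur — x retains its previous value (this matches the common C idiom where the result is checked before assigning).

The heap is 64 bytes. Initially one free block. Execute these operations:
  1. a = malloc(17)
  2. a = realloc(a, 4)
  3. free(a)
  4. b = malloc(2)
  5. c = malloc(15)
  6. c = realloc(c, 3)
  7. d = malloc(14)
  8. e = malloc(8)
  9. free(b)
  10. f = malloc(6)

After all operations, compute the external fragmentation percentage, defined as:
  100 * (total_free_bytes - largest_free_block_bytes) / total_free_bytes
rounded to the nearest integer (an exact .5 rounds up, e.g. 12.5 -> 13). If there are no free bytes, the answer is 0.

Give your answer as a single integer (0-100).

Answer: 6

Derivation:
Op 1: a = malloc(17) -> a = 0; heap: [0-16 ALLOC][17-63 FREE]
Op 2: a = realloc(a, 4) -> a = 0; heap: [0-3 ALLOC][4-63 FREE]
Op 3: free(a) -> (freed a); heap: [0-63 FREE]
Op 4: b = malloc(2) -> b = 0; heap: [0-1 ALLOC][2-63 FREE]
Op 5: c = malloc(15) -> c = 2; heap: [0-1 ALLOC][2-16 ALLOC][17-63 FREE]
Op 6: c = realloc(c, 3) -> c = 2; heap: [0-1 ALLOC][2-4 ALLOC][5-63 FREE]
Op 7: d = malloc(14) -> d = 5; heap: [0-1 ALLOC][2-4 ALLOC][5-18 ALLOC][19-63 FREE]
Op 8: e = malloc(8) -> e = 19; heap: [0-1 ALLOC][2-4 ALLOC][5-18 ALLOC][19-26 ALLOC][27-63 FREE]
Op 9: free(b) -> (freed b); heap: [0-1 FREE][2-4 ALLOC][5-18 ALLOC][19-26 ALLOC][27-63 FREE]
Op 10: f = malloc(6) -> f = 27; heap: [0-1 FREE][2-4 ALLOC][5-18 ALLOC][19-26 ALLOC][27-32 ALLOC][33-63 FREE]
Free blocks: [2 31] total_free=33 largest=31 -> 100*(33-31)/33 = 200/33 ≈ 6.061 -> rounds to 6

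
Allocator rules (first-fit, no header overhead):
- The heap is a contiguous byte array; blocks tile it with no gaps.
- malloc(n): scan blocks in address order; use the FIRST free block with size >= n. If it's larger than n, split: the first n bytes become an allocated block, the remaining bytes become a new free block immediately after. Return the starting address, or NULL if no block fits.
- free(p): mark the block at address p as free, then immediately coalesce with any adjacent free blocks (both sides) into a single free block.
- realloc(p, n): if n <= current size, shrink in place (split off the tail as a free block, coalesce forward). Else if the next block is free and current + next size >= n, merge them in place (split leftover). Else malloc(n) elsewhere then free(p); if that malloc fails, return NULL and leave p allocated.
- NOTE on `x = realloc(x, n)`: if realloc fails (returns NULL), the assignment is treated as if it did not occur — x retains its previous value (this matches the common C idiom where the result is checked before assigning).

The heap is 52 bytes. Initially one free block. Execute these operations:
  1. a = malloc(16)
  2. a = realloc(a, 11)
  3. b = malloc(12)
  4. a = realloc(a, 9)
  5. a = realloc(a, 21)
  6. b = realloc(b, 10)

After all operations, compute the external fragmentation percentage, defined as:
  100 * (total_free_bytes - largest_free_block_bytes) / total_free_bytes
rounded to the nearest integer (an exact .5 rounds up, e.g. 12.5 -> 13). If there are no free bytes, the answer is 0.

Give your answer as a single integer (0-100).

Answer: 48

Derivation:
Op 1: a = malloc(16) -> a = 0; heap: [0-15 ALLOC][16-51 FREE]
Op 2: a = realloc(a, 11) -> a = 0; heap: [0-10 ALLOC][11-51 FREE]
Op 3: b = malloc(12) -> b = 11; heap: [0-10 ALLOC][11-22 ALLOC][23-51 FREE]
Op 4: a = realloc(a, 9) -> a = 0; heap: [0-8 ALLOC][9-10 FREE][11-22 ALLOC][23-51 FREE]
Op 5: a = realloc(a, 21) -> a = 23; heap: [0-10 FREE][11-22 ALLOC][23-43 ALLOC][44-51 FREE]
Op 6: b = realloc(b, 10) -> b = 11; heap: [0-10 FREE][11-20 ALLOC][21-22 FREE][23-43 ALLOC][44-51 FREE]
Free blocks: [11 2 8] total_free=21 largest=11 -> 100*(21-11)/21 = 1000/21 ≈ 47.619 -> rounds to 48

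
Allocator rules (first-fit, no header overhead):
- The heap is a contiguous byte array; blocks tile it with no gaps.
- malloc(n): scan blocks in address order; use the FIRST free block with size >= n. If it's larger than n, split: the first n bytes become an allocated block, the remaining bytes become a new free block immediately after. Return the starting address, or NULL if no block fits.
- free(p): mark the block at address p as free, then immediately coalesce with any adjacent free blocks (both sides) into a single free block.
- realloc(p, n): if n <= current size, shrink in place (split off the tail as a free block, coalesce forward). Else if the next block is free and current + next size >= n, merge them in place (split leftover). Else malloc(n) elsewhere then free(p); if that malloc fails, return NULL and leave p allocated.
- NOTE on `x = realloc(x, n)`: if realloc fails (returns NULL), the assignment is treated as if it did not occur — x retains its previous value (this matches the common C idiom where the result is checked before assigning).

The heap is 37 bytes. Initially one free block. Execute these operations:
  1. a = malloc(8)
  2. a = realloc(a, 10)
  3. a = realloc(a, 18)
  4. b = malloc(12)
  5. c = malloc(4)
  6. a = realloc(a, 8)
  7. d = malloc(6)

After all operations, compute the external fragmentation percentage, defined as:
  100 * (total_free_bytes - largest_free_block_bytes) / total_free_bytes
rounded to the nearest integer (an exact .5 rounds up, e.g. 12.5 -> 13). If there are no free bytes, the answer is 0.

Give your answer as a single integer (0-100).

Answer: 43

Derivation:
Op 1: a = malloc(8) -> a = 0; heap: [0-7 ALLOC][8-36 FREE]
Op 2: a = realloc(a, 10) -> a = 0; heap: [0-9 ALLOC][10-36 FREE]
Op 3: a = realloc(a, 18) -> a = 0; heap: [0-17 ALLOC][18-36 FREE]
Op 4: b = malloc(12) -> b = 18; heap: [0-17 ALLOC][18-29 ALLOC][30-36 FREE]
Op 5: c = malloc(4) -> c = 30; heap: [0-17 ALLOC][18-29 ALLOC][30-33 ALLOC][34-36 FREE]
Op 6: a = realloc(a, 8) -> a = 0; heap: [0-7 ALLOC][8-17 FREE][18-29 ALLOC][30-33 ALLOC][34-36 FREE]
Op 7: d = malloc(6) -> d = 8; heap: [0-7 ALLOC][8-13 ALLOC][14-17 FREE][18-29 ALLOC][30-33 ALLOC][34-36 FREE]
Free blocks: [4 3] total_free=7 largest=4 -> 100*(7-4)/7 = 300/7 ≈ 42.857 -> rounds to 43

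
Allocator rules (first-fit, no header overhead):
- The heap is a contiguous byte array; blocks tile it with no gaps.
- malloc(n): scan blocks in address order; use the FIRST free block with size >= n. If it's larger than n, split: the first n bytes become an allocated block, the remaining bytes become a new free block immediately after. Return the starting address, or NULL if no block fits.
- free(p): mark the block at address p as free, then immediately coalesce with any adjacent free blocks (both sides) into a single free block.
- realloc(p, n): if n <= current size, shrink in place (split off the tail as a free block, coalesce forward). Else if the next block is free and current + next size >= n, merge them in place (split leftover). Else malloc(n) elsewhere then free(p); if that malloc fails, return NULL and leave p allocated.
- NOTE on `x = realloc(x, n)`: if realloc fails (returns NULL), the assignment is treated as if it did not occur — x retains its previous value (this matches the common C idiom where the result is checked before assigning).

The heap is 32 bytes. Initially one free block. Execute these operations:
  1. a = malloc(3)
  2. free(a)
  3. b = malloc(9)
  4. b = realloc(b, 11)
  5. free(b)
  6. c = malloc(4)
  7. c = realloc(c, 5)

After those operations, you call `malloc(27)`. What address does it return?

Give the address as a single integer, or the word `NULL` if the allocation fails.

Answer: 5

Derivation:
Op 1: a = malloc(3) -> a = 0; heap: [0-2 ALLOC][3-31 FREE]
Op 2: free(a) -> (freed a); heap: [0-31 FREE]
Op 3: b = malloc(9) -> b = 0; heap: [0-8 ALLOC][9-31 FREE]
Op 4: b = realloc(b, 11) -> b = 0; heap: [0-10 ALLOC][11-31 FREE]
Op 5: free(b) -> (freed b); heap: [0-31 FREE]
Op 6: c = malloc(4) -> c = 0; heap: [0-3 ALLOC][4-31 FREE]
Op 7: c = realloc(c, 5) -> c = 0; heap: [0-4 ALLOC][5-31 FREE]
malloc(27): first-fit scan over [0-4 ALLOC][5-31 FREE] -> 5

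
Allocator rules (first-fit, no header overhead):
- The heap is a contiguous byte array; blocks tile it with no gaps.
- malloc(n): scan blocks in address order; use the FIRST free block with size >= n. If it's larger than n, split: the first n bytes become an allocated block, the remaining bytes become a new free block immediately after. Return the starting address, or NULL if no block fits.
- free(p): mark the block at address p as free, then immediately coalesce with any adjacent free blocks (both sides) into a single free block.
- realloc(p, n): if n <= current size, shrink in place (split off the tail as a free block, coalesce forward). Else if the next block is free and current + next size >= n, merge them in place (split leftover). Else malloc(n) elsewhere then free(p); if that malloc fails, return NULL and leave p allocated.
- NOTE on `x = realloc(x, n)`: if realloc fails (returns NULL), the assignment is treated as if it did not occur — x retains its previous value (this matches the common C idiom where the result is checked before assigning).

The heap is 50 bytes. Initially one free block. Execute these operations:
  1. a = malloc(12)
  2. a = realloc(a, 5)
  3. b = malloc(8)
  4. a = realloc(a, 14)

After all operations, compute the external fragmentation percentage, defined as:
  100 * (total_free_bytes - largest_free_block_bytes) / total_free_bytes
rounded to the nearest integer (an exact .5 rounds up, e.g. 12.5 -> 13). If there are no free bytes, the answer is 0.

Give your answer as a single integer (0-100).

Answer: 18

Derivation:
Op 1: a = malloc(12) -> a = 0; heap: [0-11 ALLOC][12-49 FREE]
Op 2: a = realloc(a, 5) -> a = 0; heap: [0-4 ALLOC][5-49 FREE]
Op 3: b = malloc(8) -> b = 5; heap: [0-4 ALLOC][5-12 ALLOC][13-49 FREE]
Op 4: a = realloc(a, 14) -> a = 13; heap: [0-4 FREE][5-12 ALLOC][13-26 ALLOC][27-49 FREE]
Free blocks: [5 23] total_free=28 largest=23 -> 100*(28-23)/28 = 500/28 ≈ 17.857 -> rounds to 18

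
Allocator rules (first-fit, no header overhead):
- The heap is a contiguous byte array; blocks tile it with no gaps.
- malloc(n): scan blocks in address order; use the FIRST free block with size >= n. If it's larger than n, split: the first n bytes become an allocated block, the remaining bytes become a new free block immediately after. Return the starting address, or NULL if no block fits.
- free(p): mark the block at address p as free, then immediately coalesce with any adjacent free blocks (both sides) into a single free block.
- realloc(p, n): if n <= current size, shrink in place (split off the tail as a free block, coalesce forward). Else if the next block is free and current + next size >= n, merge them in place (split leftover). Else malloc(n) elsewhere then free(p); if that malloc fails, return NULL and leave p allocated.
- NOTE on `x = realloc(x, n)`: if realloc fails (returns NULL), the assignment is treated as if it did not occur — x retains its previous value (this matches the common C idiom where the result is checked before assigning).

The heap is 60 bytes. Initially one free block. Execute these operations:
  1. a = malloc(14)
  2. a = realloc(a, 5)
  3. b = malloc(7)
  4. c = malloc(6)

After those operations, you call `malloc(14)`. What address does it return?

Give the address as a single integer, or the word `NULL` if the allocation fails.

Answer: 18

Derivation:
Op 1: a = malloc(14) -> a = 0; heap: [0-13 ALLOC][14-59 FREE]
Op 2: a = realloc(a, 5) -> a = 0; heap: [0-4 ALLOC][5-59 FREE]
Op 3: b = malloc(7) -> b = 5; heap: [0-4 ALLOC][5-11 ALLOC][12-59 FREE]
Op 4: c = malloc(6) -> c = 12; heap: [0-4 ALLOC][5-11 ALLOC][12-17 ALLOC][18-59 FREE]
malloc(14): first-fit scan over [0-4 ALLOC][5-11 ALLOC][12-17 ALLOC][18-59 FREE] -> 18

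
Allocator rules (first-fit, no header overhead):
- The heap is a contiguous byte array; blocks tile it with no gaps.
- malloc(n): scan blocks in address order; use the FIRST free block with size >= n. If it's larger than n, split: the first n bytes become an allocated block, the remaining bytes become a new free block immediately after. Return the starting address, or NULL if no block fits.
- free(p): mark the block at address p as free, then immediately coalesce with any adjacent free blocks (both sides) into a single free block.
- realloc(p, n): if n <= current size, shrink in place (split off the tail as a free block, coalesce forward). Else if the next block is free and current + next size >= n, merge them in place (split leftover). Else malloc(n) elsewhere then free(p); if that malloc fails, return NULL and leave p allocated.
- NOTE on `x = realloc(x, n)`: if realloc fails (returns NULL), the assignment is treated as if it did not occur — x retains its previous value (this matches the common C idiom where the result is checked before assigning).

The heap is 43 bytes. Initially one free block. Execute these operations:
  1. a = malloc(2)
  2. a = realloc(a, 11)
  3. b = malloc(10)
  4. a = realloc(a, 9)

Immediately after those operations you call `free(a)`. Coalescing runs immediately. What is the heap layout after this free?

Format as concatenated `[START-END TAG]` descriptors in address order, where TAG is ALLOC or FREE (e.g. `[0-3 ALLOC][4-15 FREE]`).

Op 1: a = malloc(2) -> a = 0; heap: [0-1 ALLOC][2-42 FREE]
Op 2: a = realloc(a, 11) -> a = 0; heap: [0-10 ALLOC][11-42 FREE]
Op 3: b = malloc(10) -> b = 11; heap: [0-10 ALLOC][11-20 ALLOC][21-42 FREE]
Op 4: a = realloc(a, 9) -> a = 0; heap: [0-8 ALLOC][9-10 FREE][11-20 ALLOC][21-42 FREE]
free(a): a = 0 -> block [0-8 ALLOC]; mark free, coalesce with adjacent free neighbors -> [0-10 FREE][11-20 ALLOC][21-42 FREE]

Answer: [0-10 FREE][11-20 ALLOC][21-42 FREE]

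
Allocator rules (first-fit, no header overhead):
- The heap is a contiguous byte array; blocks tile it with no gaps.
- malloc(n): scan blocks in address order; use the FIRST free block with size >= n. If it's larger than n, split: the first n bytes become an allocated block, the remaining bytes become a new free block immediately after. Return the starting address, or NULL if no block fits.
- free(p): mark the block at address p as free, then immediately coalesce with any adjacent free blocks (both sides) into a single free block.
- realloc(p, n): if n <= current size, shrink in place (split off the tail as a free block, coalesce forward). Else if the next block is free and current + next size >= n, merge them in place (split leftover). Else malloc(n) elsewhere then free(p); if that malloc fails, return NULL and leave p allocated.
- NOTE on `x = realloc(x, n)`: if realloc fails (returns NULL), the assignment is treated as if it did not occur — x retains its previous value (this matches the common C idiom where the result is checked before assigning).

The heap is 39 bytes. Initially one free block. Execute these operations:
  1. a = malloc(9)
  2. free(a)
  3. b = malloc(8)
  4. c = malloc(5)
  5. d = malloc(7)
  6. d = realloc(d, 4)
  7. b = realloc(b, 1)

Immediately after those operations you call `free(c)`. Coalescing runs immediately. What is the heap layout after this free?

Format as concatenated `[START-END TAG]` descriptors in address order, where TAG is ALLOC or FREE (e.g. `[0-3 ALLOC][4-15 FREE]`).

Op 1: a = malloc(9) -> a = 0; heap: [0-8 ALLOC][9-38 FREE]
Op 2: free(a) -> (freed a); heap: [0-38 FREE]
Op 3: b = malloc(8) -> b = 0; heap: [0-7 ALLOC][8-38 FREE]
Op 4: c = malloc(5) -> c = 8; heap: [0-7 ALLOC][8-12 ALLOC][13-38 FREE]
Op 5: d = malloc(7) -> d = 13; heap: [0-7 ALLOC][8-12 ALLOC][13-19 ALLOC][20-38 FREE]
Op 6: d = realloc(d, 4) -> d = 13; heap: [0-7 ALLOC][8-12 ALLOC][13-16 ALLOC][17-38 FREE]
Op 7: b = realloc(b, 1) -> b = 0; heap: [0-0 ALLOC][1-7 FREE][8-12 ALLOC][13-16 ALLOC][17-38 FREE]
free(c): c = 8 -> block [8-12 ALLOC]; mark free, coalesce with adjacent free neighbors -> [0-0 ALLOC][1-12 FREE][13-16 ALLOC][17-38 FREE]

Answer: [0-0 ALLOC][1-12 FREE][13-16 ALLOC][17-38 FREE]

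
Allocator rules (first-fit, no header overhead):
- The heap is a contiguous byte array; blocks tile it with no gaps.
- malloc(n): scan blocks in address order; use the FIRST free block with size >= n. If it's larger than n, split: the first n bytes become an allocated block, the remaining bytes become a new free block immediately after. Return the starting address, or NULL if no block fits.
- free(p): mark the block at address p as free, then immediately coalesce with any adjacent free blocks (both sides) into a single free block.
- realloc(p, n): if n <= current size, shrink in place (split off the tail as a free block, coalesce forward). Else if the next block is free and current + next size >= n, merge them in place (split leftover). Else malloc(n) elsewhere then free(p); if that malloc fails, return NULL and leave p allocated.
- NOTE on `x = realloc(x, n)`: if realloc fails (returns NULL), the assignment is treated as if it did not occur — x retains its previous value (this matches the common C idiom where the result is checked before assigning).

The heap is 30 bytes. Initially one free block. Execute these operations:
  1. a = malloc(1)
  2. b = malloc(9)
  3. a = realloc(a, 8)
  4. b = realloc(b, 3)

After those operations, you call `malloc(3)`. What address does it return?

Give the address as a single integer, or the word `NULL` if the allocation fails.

Answer: 4

Derivation:
Op 1: a = malloc(1) -> a = 0; heap: [0-0 ALLOC][1-29 FREE]
Op 2: b = malloc(9) -> b = 1; heap: [0-0 ALLOC][1-9 ALLOC][10-29 FREE]
Op 3: a = realloc(a, 8) -> a = 10; heap: [0-0 FREE][1-9 ALLOC][10-17 ALLOC][18-29 FREE]
Op 4: b = realloc(b, 3) -> b = 1; heap: [0-0 FREE][1-3 ALLOC][4-9 FREE][10-17 ALLOC][18-29 FREE]
malloc(3): first-fit scan over [0-0 FREE][1-3 ALLOC][4-9 FREE][10-17 ALLOC][18-29 FREE] -> 4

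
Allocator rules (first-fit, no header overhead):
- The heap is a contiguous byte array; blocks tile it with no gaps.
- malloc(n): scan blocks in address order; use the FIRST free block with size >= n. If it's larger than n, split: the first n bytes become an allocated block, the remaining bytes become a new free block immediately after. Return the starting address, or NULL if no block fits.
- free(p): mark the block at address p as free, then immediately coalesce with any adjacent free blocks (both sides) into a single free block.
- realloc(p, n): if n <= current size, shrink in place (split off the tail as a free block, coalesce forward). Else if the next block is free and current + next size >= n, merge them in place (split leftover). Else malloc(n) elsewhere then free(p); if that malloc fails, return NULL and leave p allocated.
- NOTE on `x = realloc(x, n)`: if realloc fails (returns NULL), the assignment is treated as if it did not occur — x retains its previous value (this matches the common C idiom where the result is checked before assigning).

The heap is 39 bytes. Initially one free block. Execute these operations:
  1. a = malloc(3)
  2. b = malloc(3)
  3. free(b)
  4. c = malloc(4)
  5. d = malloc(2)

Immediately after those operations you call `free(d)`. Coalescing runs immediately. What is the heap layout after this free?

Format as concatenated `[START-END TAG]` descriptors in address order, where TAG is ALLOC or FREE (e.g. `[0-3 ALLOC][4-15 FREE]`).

Answer: [0-2 ALLOC][3-6 ALLOC][7-38 FREE]

Derivation:
Op 1: a = malloc(3) -> a = 0; heap: [0-2 ALLOC][3-38 FREE]
Op 2: b = malloc(3) -> b = 3; heap: [0-2 ALLOC][3-5 ALLOC][6-38 FREE]
Op 3: free(b) -> (freed b); heap: [0-2 ALLOC][3-38 FREE]
Op 4: c = malloc(4) -> c = 3; heap: [0-2 ALLOC][3-6 ALLOC][7-38 FREE]
Op 5: d = malloc(2) -> d = 7; heap: [0-2 ALLOC][3-6 ALLOC][7-8 ALLOC][9-38 FREE]
free(d): d = 7 -> block [7-8 ALLOC]; mark free, coalesce with adjacent free neighbors -> [0-2 ALLOC][3-6 ALLOC][7-38 FREE]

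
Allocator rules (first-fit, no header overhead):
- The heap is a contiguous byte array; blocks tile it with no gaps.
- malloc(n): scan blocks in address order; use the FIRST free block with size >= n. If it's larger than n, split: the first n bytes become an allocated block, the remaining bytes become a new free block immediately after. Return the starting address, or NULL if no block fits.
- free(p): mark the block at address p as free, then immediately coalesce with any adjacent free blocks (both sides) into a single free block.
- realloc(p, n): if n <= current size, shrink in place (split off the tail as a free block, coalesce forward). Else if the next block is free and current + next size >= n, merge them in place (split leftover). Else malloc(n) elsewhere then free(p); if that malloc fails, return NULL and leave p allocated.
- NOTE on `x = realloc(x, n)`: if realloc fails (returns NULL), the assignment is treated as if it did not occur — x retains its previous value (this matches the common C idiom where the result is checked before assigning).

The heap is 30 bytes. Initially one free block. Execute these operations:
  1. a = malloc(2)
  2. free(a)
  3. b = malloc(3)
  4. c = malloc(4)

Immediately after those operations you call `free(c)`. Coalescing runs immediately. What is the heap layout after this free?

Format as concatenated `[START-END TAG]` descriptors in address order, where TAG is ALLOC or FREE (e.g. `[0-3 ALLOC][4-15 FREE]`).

Op 1: a = malloc(2) -> a = 0; heap: [0-1 ALLOC][2-29 FREE]
Op 2: free(a) -> (freed a); heap: [0-29 FREE]
Op 3: b = malloc(3) -> b = 0; heap: [0-2 ALLOC][3-29 FREE]
Op 4: c = malloc(4) -> c = 3; heap: [0-2 ALLOC][3-6 ALLOC][7-29 FREE]
free(c): c = 3 -> block [3-6 ALLOC]; mark free, coalesce with adjacent free neighbors -> [0-2 ALLOC][3-29 FREE]

Answer: [0-2 ALLOC][3-29 FREE]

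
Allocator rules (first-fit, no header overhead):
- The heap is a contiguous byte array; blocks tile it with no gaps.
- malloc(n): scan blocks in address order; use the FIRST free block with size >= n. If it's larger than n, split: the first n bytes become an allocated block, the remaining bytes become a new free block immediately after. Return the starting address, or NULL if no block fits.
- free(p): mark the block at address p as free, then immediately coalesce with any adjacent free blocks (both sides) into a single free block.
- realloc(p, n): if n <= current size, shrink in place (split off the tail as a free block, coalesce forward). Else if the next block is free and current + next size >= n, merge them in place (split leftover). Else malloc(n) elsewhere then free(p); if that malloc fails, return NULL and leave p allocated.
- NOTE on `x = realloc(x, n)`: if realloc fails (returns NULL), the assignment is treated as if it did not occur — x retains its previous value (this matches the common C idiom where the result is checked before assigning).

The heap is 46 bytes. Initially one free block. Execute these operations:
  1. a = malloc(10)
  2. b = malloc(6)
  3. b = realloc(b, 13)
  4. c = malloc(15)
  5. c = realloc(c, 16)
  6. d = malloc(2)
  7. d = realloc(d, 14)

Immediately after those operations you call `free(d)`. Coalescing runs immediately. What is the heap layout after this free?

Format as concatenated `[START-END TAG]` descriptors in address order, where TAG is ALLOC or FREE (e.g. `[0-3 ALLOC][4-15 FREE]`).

Answer: [0-9 ALLOC][10-22 ALLOC][23-38 ALLOC][39-45 FREE]

Derivation:
Op 1: a = malloc(10) -> a = 0; heap: [0-9 ALLOC][10-45 FREE]
Op 2: b = malloc(6) -> b = 10; heap: [0-9 ALLOC][10-15 ALLOC][16-45 FREE]
Op 3: b = realloc(b, 13) -> b = 10; heap: [0-9 ALLOC][10-22 ALLOC][23-45 FREE]
Op 4: c = malloc(15) -> c = 23; heap: [0-9 ALLOC][10-22 ALLOC][23-37 ALLOC][38-45 FREE]
Op 5: c = realloc(c, 16) -> c = 23; heap: [0-9 ALLOC][10-22 ALLOC][23-38 ALLOC][39-45 FREE]
Op 6: d = malloc(2) -> d = 39; heap: [0-9 ALLOC][10-22 ALLOC][23-38 ALLOC][39-40 ALLOC][41-45 FREE]
Op 7: d = realloc(d, 14) -> NULL (d unchanged); heap: [0-9 ALLOC][10-22 ALLOC][23-38 ALLOC][39-40 ALLOC][41-45 FREE]
free(d): d = 39 -> block [39-40 ALLOC]; mark free, coalesce with adjacent free neighbors -> [0-9 ALLOC][10-22 ALLOC][23-38 ALLOC][39-45 FREE]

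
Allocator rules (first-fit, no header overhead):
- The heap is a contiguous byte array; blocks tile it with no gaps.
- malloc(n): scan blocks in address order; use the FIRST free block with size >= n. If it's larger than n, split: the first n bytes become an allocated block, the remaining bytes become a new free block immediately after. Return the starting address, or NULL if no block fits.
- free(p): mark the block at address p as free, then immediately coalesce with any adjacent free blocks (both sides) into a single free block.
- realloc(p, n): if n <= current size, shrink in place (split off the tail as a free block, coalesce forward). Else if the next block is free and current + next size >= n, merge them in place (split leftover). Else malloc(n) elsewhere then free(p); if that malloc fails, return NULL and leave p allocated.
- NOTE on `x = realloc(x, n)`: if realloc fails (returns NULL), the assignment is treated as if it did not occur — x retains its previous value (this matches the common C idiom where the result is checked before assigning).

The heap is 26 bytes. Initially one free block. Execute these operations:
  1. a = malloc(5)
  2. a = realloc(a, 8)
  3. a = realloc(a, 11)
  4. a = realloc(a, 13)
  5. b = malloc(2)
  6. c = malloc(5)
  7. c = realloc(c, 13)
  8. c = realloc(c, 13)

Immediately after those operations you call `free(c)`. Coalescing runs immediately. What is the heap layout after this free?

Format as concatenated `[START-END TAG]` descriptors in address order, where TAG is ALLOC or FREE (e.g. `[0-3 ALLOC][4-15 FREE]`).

Op 1: a = malloc(5) -> a = 0; heap: [0-4 ALLOC][5-25 FREE]
Op 2: a = realloc(a, 8) -> a = 0; heap: [0-7 ALLOC][8-25 FREE]
Op 3: a = realloc(a, 11) -> a = 0; heap: [0-10 ALLOC][11-25 FREE]
Op 4: a = realloc(a, 13) -> a = 0; heap: [0-12 ALLOC][13-25 FREE]
Op 5: b = malloc(2) -> b = 13; heap: [0-12 ALLOC][13-14 ALLOC][15-25 FREE]
Op 6: c = malloc(5) -> c = 15; heap: [0-12 ALLOC][13-14 ALLOC][15-19 ALLOC][20-25 FREE]
Op 7: c = realloc(c, 13) -> NULL (c unchanged); heap: [0-12 ALLOC][13-14 ALLOC][15-19 ALLOC][20-25 FREE]
Op 8: c = realloc(c, 13) -> NULL (c unchanged); heap: [0-12 ALLOC][13-14 ALLOC][15-19 ALLOC][20-25 FREE]
free(c): c = 15 -> block [15-19 ALLOC]; mark free, coalesce with adjacent free neighbors -> [0-12 ALLOC][13-14 ALLOC][15-25 FREE]

Answer: [0-12 ALLOC][13-14 ALLOC][15-25 FREE]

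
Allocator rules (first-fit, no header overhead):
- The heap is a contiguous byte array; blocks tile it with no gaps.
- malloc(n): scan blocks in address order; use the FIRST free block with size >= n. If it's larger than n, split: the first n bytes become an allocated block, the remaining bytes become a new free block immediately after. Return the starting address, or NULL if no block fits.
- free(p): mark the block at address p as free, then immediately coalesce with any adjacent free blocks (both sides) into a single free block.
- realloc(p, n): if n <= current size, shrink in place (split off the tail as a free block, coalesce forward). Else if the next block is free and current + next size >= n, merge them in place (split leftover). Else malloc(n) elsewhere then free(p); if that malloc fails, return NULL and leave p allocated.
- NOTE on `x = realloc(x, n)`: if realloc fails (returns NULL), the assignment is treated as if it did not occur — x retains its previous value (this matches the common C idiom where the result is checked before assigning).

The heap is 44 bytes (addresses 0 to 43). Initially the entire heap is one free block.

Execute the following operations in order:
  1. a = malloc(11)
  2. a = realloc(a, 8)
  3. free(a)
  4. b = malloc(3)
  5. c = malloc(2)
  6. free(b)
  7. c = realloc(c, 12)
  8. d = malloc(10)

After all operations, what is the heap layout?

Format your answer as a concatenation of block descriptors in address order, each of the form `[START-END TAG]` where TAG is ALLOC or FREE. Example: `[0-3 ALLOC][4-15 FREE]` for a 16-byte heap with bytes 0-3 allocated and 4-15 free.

Op 1: a = malloc(11) -> a = 0; heap: [0-10 ALLOC][11-43 FREE]
Op 2: a = realloc(a, 8) -> a = 0; heap: [0-7 ALLOC][8-43 FREE]
Op 3: free(a) -> (freed a); heap: [0-43 FREE]
Op 4: b = malloc(3) -> b = 0; heap: [0-2 ALLOC][3-43 FREE]
Op 5: c = malloc(2) -> c = 3; heap: [0-2 ALLOC][3-4 ALLOC][5-43 FREE]
Op 6: free(b) -> (freed b); heap: [0-2 FREE][3-4 ALLOC][5-43 FREE]
Op 7: c = realloc(c, 12) -> c = 3; heap: [0-2 FREE][3-14 ALLOC][15-43 FREE]
Op 8: d = malloc(10) -> d = 15; heap: [0-2 FREE][3-14 ALLOC][15-24 ALLOC][25-43 FREE]

Answer: [0-2 FREE][3-14 ALLOC][15-24 ALLOC][25-43 FREE]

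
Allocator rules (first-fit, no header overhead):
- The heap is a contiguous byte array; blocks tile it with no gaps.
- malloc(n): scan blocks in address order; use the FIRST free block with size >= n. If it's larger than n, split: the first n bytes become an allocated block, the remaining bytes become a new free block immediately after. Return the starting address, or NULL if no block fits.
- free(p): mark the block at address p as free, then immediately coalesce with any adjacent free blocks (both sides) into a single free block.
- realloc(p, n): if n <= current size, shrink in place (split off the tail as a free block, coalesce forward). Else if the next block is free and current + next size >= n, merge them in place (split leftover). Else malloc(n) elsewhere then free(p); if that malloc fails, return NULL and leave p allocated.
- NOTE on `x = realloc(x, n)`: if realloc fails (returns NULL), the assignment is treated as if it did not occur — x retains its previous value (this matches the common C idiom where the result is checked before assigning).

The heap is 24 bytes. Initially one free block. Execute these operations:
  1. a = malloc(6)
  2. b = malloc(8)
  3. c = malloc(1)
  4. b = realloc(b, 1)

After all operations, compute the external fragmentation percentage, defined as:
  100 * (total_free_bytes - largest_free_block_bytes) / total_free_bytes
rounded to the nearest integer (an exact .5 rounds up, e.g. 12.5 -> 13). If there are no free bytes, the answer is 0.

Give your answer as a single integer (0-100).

Op 1: a = malloc(6) -> a = 0; heap: [0-5 ALLOC][6-23 FREE]
Op 2: b = malloc(8) -> b = 6; heap: [0-5 ALLOC][6-13 ALLOC][14-23 FREE]
Op 3: c = malloc(1) -> c = 14; heap: [0-5 ALLOC][6-13 ALLOC][14-14 ALLOC][15-23 FREE]
Op 4: b = realloc(b, 1) -> b = 6; heap: [0-5 ALLOC][6-6 ALLOC][7-13 FREE][14-14 ALLOC][15-23 FREE]
Free blocks: [7 9] total_free=16 largest=9 -> 100*(16-9)/16 = 700/16 = 43.75 -> rounds to 44

Answer: 44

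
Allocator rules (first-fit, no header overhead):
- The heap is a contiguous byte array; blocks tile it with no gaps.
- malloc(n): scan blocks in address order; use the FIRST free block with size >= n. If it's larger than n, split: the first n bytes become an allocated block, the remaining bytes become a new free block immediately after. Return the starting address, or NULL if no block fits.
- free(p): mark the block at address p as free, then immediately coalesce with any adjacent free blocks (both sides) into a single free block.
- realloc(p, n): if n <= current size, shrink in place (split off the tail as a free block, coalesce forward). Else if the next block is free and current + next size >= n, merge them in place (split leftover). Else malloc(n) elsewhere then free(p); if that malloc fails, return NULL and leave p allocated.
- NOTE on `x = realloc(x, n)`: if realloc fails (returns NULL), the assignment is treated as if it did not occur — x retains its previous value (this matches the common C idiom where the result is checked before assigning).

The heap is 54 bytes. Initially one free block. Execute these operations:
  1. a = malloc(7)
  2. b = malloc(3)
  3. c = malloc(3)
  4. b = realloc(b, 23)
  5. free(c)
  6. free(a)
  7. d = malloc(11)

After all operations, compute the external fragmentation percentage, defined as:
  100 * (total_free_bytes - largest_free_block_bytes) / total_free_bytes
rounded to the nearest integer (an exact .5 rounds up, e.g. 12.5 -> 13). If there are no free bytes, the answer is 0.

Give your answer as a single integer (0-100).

Op 1: a = malloc(7) -> a = 0; heap: [0-6 ALLOC][7-53 FREE]
Op 2: b = malloc(3) -> b = 7; heap: [0-6 ALLOC][7-9 ALLOC][10-53 FREE]
Op 3: c = malloc(3) -> c = 10; heap: [0-6 ALLOC][7-9 ALLOC][10-12 ALLOC][13-53 FREE]
Op 4: b = realloc(b, 23) -> b = 13; heap: [0-6 ALLOC][7-9 FREE][10-12 ALLOC][13-35 ALLOC][36-53 FREE]
Op 5: free(c) -> (freed c); heap: [0-6 ALLOC][7-12 FREE][13-35 ALLOC][36-53 FREE]
Op 6: free(a) -> (freed a); heap: [0-12 FREE][13-35 ALLOC][36-53 FREE]
Op 7: d = malloc(11) -> d = 0; heap: [0-10 ALLOC][11-12 FREE][13-35 ALLOC][36-53 FREE]
Free blocks: [2 18] total_free=20 largest=18 -> 100*(20-18)/20 = 200/20 = 10

Answer: 10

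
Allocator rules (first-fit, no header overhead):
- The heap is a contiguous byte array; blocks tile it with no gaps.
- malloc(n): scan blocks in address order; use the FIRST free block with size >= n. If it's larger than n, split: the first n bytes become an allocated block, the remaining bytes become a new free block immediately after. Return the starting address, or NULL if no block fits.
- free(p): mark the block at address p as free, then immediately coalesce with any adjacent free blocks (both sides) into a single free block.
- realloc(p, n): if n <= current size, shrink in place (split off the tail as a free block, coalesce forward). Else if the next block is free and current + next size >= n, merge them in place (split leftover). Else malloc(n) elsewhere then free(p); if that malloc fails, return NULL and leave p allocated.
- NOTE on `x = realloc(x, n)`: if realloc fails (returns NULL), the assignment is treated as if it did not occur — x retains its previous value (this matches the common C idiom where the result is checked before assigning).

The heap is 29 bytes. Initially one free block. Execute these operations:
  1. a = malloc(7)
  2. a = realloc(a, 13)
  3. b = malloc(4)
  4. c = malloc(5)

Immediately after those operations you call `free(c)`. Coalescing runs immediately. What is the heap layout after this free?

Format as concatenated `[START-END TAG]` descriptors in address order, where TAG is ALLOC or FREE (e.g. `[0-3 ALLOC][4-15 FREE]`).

Op 1: a = malloc(7) -> a = 0; heap: [0-6 ALLOC][7-28 FREE]
Op 2: a = realloc(a, 13) -> a = 0; heap: [0-12 ALLOC][13-28 FREE]
Op 3: b = malloc(4) -> b = 13; heap: [0-12 ALLOC][13-16 ALLOC][17-28 FREE]
Op 4: c = malloc(5) -> c = 17; heap: [0-12 ALLOC][13-16 ALLOC][17-21 ALLOC][22-28 FREE]
free(c): c = 17 -> block [17-21 ALLOC]; mark free, coalesce with adjacent free neighbors -> [0-12 ALLOC][13-16 ALLOC][17-28 FREE]

Answer: [0-12 ALLOC][13-16 ALLOC][17-28 FREE]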